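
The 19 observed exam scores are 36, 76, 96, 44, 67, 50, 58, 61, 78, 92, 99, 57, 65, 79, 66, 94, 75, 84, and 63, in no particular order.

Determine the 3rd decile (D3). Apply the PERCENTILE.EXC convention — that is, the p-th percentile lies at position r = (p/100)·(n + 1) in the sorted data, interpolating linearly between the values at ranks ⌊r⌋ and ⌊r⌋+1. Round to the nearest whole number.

Sorted: 36, 44, 50, 57, 58, 61, 63, 65, 66, 67, 75, 76, 78, 79, 84, 92, 94, 96, 99.
n = 19.
r = (30/100)·(19 + 1) = 6.
r is an integer, so P30 is the value at rank 6: 61.

61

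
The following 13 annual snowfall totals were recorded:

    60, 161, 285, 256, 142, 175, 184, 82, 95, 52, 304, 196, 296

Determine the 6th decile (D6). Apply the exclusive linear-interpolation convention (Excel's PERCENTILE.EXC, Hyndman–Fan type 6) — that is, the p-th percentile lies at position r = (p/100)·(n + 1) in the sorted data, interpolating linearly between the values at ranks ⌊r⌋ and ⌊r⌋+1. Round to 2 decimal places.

188.80

Sorted: 52, 60, 82, 95, 142, 161, 175, 184, 196, 256, 285, 296, 304.
n = 13.
r = (60/100)·(13 + 1) = 8.4.
Rank 8 is 184 and rank 9 is 196.
Interpolate: 184 + 0.4·(196 − 184) = 184 + 0.4·12 = 188.8.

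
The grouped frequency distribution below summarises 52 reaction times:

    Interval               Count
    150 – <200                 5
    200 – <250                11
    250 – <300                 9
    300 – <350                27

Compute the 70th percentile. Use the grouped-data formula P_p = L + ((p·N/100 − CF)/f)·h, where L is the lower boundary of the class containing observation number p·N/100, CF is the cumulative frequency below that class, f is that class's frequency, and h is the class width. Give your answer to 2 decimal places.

321.11

N = 52; target position k = 70/100 · 52 = 36.4.
Cumulative frequencies: 5, 16, 25, 52.
Observation 36.4 falls in the class 300 – <350.
L = 300, CF = 25, f = 27, h = 50.
P70 = 300 + ((36.4 − 25)/27)·50 = 300 + 21.1111 = 321.111.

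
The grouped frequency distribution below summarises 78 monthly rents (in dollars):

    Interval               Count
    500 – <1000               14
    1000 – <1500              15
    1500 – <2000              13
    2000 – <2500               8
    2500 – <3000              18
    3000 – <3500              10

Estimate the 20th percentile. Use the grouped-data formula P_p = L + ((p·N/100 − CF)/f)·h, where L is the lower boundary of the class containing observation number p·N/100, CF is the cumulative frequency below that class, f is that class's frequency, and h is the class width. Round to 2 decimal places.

1053.33

N = 78; target position k = 20/100 · 78 = 15.6.
Cumulative frequencies: 14, 29, 42, 50, 68, 78.
Observation 15.6 falls in the class 1000 – <1500.
L = 1000, CF = 14, f = 15, h = 500.
P20 = 1000 + ((15.6 − 14)/15)·500 = 1000 + 53.3333 = 1053.33.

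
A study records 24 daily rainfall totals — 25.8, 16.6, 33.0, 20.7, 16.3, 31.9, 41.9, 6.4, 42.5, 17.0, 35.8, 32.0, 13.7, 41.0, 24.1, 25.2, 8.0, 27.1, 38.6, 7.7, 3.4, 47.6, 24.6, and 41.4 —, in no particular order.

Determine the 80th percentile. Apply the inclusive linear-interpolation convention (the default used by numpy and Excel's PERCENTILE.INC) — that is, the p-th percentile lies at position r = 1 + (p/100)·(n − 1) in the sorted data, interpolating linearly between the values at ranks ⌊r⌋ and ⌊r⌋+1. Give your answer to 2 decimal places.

Sorted: 3.4, 6.4, 7.7, 8.0, 13.7, 16.3, 16.6, 17.0, 20.7, 24.1, 24.6, 25.2, 25.8, 27.1, 31.9, 32.0, 33.0, 35.8, 38.6, 41.0, 41.4, 41.9, 42.5, 47.6.
n = 24.
r = 1 + (80/100)·(24 − 1) = 1 + 18.4 = 19.4.
Rank 19 is 38.6 and rank 20 is 41.0.
Interpolate: 38.6 + 0.4·(41.0 − 38.6) = 38.6 + 0.4·2.4 = 39.56.

39.56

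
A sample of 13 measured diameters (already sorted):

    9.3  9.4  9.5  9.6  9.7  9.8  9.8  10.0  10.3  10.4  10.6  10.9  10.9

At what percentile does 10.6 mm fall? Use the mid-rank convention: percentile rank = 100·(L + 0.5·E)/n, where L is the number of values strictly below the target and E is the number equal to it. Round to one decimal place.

Count below 10.6: L = 10; count equal: E = 1; n = 13.
Percentile rank = 100·(10 + 0.5·1)/13 = 100·10.5/13 = 80.77.

80.8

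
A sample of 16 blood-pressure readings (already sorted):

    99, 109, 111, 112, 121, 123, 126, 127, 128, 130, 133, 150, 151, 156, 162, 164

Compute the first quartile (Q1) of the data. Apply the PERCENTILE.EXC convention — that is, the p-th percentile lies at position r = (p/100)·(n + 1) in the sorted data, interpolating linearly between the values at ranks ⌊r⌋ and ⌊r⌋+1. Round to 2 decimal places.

n = 16.
r = (25/100)·(16 + 1) = 4.25.
Rank 4 is 112 and rank 5 is 121.
Interpolate: 112 + 0.25·(121 − 112) = 112 + 0.25·9 = 114.25.

114.25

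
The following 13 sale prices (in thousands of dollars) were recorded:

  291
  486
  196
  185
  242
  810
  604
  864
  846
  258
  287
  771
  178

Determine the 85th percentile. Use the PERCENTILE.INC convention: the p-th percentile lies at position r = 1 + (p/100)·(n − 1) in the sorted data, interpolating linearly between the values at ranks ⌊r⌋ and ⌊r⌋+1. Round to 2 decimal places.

817.20

Sorted: 178, 185, 196, 242, 258, 287, 291, 486, 604, 771, 810, 846, 864.
n = 13.
r = 1 + (85/100)·(13 − 1) = 1 + 10.2 = 11.2.
Rank 11 is 810 and rank 12 is 846.
Interpolate: 810 + 0.2·(846 − 810) = 810 + 0.2·36 = 817.2.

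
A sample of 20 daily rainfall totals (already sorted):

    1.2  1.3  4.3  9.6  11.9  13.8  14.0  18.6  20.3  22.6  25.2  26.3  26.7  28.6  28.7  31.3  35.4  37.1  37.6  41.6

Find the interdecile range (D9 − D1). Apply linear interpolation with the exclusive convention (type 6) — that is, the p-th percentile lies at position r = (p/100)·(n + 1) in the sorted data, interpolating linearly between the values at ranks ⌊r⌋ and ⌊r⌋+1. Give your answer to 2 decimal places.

35.95

n = 20.
P10: r = 2.1; ranks 2–3 are 1.3, 4.3; interpolating gives 1.6.
P90: r = 18.9; ranks 18–19 are 37.1, 37.6; interpolating gives 37.55.
Difference: 37.55 − 1.6 = 35.95.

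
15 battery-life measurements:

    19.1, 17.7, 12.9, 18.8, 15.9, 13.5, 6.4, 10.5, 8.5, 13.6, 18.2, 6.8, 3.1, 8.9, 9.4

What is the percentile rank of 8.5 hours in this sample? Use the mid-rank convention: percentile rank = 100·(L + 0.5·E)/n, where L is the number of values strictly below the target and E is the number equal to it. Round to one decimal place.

23.3

Sorted: 3.1, 6.4, 6.8, 8.5, 8.9, 9.4, 10.5, 12.9, 13.5, 13.6, 15.9, 17.7, 18.2, 18.8, 19.1.
Count below 8.5: L = 3; count equal: E = 1; n = 15.
Percentile rank = 100·(3 + 0.5·1)/15 = 100·3.5/15 = 23.33.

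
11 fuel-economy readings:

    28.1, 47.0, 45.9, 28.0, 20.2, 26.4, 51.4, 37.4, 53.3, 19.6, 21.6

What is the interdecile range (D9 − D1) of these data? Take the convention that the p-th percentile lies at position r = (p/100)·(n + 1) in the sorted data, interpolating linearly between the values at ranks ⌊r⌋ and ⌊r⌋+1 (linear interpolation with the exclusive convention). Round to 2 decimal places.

33.20

Sorted: 19.6, 20.2, 21.6, 26.4, 28.0, 28.1, 37.4, 45.9, 47.0, 51.4, 53.3.
n = 11.
P10: r = 1.2; ranks 1–2 are 19.6, 20.2; interpolating gives 19.72.
P90: r = 10.8; ranks 10–11 are 51.4, 53.3; interpolating gives 52.92.
Difference: 52.92 − 19.72 = 33.2.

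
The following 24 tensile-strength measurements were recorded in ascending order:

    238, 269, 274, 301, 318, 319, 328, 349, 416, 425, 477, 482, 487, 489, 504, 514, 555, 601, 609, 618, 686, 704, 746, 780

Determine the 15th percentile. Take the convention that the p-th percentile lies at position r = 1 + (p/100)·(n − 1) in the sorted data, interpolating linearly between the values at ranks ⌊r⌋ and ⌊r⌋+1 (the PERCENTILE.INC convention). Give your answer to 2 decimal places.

308.65

n = 24.
r = 1 + (15/100)·(24 − 1) = 1 + 3.45 = 4.45.
Rank 4 is 301 and rank 5 is 318.
Interpolate: 301 + 0.45·(318 − 301) = 301 + 0.45·17 = 308.65.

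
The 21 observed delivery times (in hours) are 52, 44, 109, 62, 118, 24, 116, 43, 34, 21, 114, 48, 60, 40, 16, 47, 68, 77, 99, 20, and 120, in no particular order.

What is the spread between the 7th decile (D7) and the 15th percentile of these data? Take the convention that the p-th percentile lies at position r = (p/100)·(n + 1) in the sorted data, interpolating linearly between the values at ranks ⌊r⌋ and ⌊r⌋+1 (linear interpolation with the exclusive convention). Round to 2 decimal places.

63.90

Sorted: 16, 20, 21, 24, 34, 40, 43, 44, 47, 48, 52, 60, 62, 68, 77, 99, 109, 114, 116, 118, 120.
n = 21.
P15: r = 3.3; ranks 3–4 are 21, 24; interpolating gives 21.9.
P70: r = 15.4; ranks 15–16 are 77, 99; interpolating gives 85.8.
Difference: 85.8 − 21.9 = 63.9.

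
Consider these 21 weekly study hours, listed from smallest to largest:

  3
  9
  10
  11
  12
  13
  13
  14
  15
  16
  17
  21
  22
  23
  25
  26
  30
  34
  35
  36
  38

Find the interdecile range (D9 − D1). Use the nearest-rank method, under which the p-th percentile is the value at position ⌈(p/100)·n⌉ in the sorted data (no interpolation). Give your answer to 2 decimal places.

n = 21.
P10: rank ⌈10/100·21⌉ = 3 → 10.
P90: rank ⌈90/100·21⌉ = 19 → 35.
Difference: 35 − 10 = 25.

25.00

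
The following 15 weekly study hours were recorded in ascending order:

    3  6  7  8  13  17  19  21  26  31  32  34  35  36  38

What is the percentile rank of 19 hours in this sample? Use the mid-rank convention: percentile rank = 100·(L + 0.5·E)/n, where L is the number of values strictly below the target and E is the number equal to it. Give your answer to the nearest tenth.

Count below 19: L = 6; count equal: E = 1; n = 15.
Percentile rank = 100·(6 + 0.5·1)/15 = 100·6.5/15 = 43.33.

43.3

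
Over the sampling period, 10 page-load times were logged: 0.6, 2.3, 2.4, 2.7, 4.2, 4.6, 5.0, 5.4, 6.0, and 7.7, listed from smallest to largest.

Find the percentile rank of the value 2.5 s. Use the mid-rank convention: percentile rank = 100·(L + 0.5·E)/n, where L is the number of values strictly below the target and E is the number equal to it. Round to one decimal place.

30.0

Count below 2.5: L = 3; count equal: E = 0; n = 10.
Percentile rank = 100·(3 + 0.5·0)/10 = 100·3/10 = 30.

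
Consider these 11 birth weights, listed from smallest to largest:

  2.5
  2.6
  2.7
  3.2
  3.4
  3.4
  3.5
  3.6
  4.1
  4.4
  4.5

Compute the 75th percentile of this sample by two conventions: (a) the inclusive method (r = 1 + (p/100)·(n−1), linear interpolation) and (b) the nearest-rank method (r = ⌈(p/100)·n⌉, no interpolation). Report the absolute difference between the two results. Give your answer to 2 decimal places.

n = 11.
(a) r = 8.5; between ranks 8 (3.6) and 9 (4.1): 3.85.
(b) the nearest-rank method: rank 9 → 4.1.
|3.85 − 4.1| = 0.25.

0.25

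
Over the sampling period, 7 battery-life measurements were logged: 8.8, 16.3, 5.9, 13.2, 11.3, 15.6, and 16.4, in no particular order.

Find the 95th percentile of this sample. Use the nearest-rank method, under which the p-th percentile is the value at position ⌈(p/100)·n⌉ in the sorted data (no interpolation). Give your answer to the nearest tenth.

16.4

Sorted: 5.9, 8.8, 11.3, 13.2, 15.6, 16.3, 16.4.
n = 7.
Position = ⌈95/100 · 7⌉ = ⌈6.65⌉ = 7.
The value at rank 7 is 16.4.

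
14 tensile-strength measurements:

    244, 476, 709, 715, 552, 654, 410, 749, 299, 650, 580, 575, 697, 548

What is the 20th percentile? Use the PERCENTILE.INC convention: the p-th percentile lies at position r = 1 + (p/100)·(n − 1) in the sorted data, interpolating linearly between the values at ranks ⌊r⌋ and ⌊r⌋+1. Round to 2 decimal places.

Sorted: 244, 299, 410, 476, 548, 552, 575, 580, 650, 654, 697, 709, 715, 749.
n = 14.
r = 1 + (20/100)·(14 − 1) = 1 + 2.6 = 3.6.
Rank 3 is 410 and rank 4 is 476.
Interpolate: 410 + 0.6·(476 − 410) = 410 + 0.6·66 = 449.6.

449.60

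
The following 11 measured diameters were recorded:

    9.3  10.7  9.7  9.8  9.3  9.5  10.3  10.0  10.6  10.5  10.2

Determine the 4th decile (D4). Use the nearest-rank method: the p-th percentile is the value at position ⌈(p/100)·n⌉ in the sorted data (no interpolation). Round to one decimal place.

9.8

Sorted: 9.3, 9.3, 9.5, 9.7, 9.8, 10.0, 10.2, 10.3, 10.5, 10.6, 10.7.
n = 11.
Position = ⌈40/100 · 11⌉ = ⌈4.4⌉ = 5.
The value at rank 5 is 9.8.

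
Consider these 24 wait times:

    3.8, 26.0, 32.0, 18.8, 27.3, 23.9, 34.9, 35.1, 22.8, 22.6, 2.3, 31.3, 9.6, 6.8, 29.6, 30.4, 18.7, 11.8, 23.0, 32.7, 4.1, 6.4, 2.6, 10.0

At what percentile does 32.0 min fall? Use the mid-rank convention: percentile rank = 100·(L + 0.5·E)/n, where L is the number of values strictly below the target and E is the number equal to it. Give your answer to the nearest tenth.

Sorted: 2.3, 2.6, 3.8, 4.1, 6.4, 6.8, 9.6, 10.0, 11.8, 18.7, 18.8, 22.6, 22.8, 23.0, 23.9, 26.0, 27.3, 29.6, 30.4, 31.3, 32.0, 32.7, 34.9, 35.1.
Count below 32.0: L = 20; count equal: E = 1; n = 24.
Percentile rank = 100·(20 + 0.5·1)/24 = 100·20.5/24 = 85.42.

85.4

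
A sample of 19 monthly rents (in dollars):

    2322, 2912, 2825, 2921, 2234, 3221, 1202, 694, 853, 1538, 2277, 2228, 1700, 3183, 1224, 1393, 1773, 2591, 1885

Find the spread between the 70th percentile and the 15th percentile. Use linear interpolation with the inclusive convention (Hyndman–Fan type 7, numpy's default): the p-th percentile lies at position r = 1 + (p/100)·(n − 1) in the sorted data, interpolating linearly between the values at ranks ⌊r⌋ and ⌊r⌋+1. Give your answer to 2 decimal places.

Sorted: 694, 853, 1202, 1224, 1393, 1538, 1700, 1773, 1885, 2228, 2234, 2277, 2322, 2591, 2825, 2912, 2921, 3183, 3221.
n = 19.
P15: r = 3.7; ranks 3–4 are 1202, 1224; interpolating gives 1217.4.
P70: r = 13.6; ranks 13–14 are 2322, 2591; interpolating gives 2483.4.
Difference: 2483.4 − 1217.4 = 1266.

1266.00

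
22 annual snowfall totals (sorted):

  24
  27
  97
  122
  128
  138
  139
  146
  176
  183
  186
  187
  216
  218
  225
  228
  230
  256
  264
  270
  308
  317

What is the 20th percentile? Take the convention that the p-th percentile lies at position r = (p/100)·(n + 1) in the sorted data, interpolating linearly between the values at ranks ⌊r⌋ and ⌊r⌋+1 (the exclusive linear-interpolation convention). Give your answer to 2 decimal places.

n = 22.
r = (20/100)·(22 + 1) = 4.6.
Rank 4 is 122 and rank 5 is 128.
Interpolate: 122 + 0.6·(128 − 122) = 122 + 0.6·6 = 125.6.

125.60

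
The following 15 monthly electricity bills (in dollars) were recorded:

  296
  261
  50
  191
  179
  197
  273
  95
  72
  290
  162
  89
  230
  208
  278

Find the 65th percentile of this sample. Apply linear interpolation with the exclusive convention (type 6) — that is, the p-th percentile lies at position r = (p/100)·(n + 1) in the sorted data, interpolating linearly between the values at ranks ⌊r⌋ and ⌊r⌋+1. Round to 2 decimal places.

Sorted: 50, 72, 89, 95, 162, 179, 191, 197, 208, 230, 261, 273, 278, 290, 296.
n = 15.
r = (65/100)·(15 + 1) = 10.4.
Rank 10 is 230 and rank 11 is 261.
Interpolate: 230 + 0.4·(261 − 230) = 230 + 0.4·31 = 242.4.

242.40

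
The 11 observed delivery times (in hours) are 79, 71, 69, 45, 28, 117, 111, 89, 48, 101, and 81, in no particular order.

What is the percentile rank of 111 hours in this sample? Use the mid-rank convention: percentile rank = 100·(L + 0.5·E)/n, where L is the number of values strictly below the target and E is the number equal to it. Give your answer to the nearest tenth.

86.4

Sorted: 28, 45, 48, 69, 71, 79, 81, 89, 101, 111, 117.
Count below 111: L = 9; count equal: E = 1; n = 11.
Percentile rank = 100·(9 + 0.5·1)/11 = 100·9.5/11 = 86.36.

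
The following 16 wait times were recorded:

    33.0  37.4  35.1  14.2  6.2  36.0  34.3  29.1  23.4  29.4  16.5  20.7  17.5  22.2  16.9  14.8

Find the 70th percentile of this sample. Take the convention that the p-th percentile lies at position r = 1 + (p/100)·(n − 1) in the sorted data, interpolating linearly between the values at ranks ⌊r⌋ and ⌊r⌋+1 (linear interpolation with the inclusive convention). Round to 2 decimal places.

Sorted: 6.2, 14.2, 14.8, 16.5, 16.9, 17.5, 20.7, 22.2, 23.4, 29.1, 29.4, 33.0, 34.3, 35.1, 36.0, 37.4.
n = 16.
r = 1 + (70/100)·(16 − 1) = 1 + 10.5 = 11.5.
Rank 11 is 29.4 and rank 12 is 33.0.
Interpolate: 29.4 + 0.5·(33.0 − 29.4) = 29.4 + 0.5·3.6 = 31.2.

31.20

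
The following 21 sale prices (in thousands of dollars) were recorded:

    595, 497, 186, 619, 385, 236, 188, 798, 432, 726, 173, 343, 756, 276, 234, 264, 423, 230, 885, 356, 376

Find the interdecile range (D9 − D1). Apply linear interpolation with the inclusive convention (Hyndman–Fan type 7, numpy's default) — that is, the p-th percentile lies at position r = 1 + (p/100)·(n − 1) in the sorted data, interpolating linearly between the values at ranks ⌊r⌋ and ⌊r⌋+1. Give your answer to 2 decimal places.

Sorted: 173, 186, 188, 230, 234, 236, 264, 276, 343, 356, 376, 385, 423, 432, 497, 595, 619, 726, 756, 798, 885.
n = 21.
P10: r = 3 (integer) → 188.
P90: r = 19 (integer) → 756.
Difference: 756 − 188 = 568.

568.00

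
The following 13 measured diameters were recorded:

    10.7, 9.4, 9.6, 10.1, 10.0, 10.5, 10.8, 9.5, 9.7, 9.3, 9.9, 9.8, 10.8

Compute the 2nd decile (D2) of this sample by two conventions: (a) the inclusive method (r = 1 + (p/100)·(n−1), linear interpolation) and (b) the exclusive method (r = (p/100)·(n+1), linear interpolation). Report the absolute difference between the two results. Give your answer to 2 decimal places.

Sorted: 9.3, 9.4, 9.5, 9.6, 9.7, 9.8, 9.9, 10.0, 10.1, 10.5, 10.7, 10.8, 10.8.
n = 13.
(a) r = 3.4; between ranks 3 (9.5) and 4 (9.6): 9.54.
(b) r = 2.8; between ranks 2 (9.4) and 3 (9.5): 9.48.
|9.54 − 9.48| = 0.06.

0.06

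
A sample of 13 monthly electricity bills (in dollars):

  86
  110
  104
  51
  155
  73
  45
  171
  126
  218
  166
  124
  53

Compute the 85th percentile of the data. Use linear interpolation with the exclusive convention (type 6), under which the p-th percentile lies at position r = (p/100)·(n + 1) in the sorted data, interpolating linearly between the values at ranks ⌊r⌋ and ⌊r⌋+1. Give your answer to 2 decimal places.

170.50

Sorted: 45, 51, 53, 73, 86, 104, 110, 124, 126, 155, 166, 171, 218.
n = 13.
r = (85/100)·(13 + 1) = 11.9.
Rank 11 is 166 and rank 12 is 171.
Interpolate: 166 + 0.9·(171 − 166) = 166 + 0.9·5 = 170.5.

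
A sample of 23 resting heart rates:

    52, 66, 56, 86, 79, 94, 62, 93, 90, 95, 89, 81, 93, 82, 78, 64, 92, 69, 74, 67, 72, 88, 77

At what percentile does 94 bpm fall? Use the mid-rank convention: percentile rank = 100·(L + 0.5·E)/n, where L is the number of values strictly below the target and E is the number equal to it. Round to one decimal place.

Sorted: 52, 56, 62, 64, 66, 67, 69, 72, 74, 77, 78, 79, 81, 82, 86, 88, 89, 90, 92, 93, 93, 94, 95.
Count below 94: L = 21; count equal: E = 1; n = 23.
Percentile rank = 100·(21 + 0.5·1)/23 = 100·21.5/23 = 93.48.

93.5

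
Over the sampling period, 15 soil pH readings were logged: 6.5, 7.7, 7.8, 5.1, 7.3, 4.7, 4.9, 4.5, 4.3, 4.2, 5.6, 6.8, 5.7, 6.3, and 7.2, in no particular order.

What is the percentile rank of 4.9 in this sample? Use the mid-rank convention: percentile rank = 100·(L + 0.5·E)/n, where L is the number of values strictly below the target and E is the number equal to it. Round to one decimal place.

Sorted: 4.2, 4.3, 4.5, 4.7, 4.9, 5.1, 5.6, 5.7, 6.3, 6.5, 6.8, 7.2, 7.3, 7.7, 7.8.
Count below 4.9: L = 4; count equal: E = 1; n = 15.
Percentile rank = 100·(4 + 0.5·1)/15 = 100·4.5/15 = 30.

30.0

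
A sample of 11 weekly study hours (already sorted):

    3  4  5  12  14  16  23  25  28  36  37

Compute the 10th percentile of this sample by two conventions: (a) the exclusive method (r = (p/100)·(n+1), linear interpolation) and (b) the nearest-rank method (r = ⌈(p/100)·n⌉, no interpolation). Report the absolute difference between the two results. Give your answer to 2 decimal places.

n = 11.
(a) r = 1.2; between ranks 1 (3) and 2 (4): 3.2.
(b) the nearest-rank method: rank 2 → 4.
|3.2 − 4| = 0.8.

0.80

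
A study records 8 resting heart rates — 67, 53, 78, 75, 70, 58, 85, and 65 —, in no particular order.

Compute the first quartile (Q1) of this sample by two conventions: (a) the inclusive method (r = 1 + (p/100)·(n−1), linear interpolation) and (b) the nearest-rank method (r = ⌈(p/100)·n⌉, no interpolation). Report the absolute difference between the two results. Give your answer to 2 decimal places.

5.25

Sorted: 53, 58, 65, 67, 70, 75, 78, 85.
n = 8.
(a) r = 2.75; between ranks 2 (58) and 3 (65): 63.25.
(b) the nearest-rank method: rank 2 → 58.
|63.25 − 58| = 5.25.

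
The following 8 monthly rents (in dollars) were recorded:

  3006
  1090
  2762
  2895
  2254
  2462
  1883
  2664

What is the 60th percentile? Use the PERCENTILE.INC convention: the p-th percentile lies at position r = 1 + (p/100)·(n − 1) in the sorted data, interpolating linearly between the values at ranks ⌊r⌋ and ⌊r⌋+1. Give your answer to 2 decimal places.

2683.60

Sorted: 1090, 1883, 2254, 2462, 2664, 2762, 2895, 3006.
n = 8.
r = 1 + (60/100)·(8 − 1) = 1 + 4.2 = 5.2.
Rank 5 is 2664 and rank 6 is 2762.
Interpolate: 2664 + 0.2·(2762 − 2664) = 2664 + 0.2·98 = 2683.6.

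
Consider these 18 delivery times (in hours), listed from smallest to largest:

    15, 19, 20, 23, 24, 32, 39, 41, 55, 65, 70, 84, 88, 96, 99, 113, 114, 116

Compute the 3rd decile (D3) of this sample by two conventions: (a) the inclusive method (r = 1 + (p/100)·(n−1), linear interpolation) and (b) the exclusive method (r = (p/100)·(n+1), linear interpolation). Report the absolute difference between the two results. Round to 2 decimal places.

n = 18.
(a) r = 6.1; between ranks 6 (32) and 7 (39): 32.7.
(b) r = 5.7; between ranks 5 (24) and 6 (32): 29.6.
|32.7 − 29.6| = 3.1.

3.10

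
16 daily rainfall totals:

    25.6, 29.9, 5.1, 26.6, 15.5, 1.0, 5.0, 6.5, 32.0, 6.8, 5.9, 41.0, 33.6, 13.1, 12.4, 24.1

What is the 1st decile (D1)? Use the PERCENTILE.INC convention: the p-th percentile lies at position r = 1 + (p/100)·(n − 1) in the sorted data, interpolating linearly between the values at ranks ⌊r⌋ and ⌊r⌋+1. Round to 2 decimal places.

5.05

Sorted: 1.0, 5.0, 5.1, 5.9, 6.5, 6.8, 12.4, 13.1, 15.5, 24.1, 25.6, 26.6, 29.9, 32.0, 33.6, 41.0.
n = 16.
r = 1 + (10/100)·(16 − 1) = 1 + 1.5 = 2.5.
Rank 2 is 5.0 and rank 3 is 5.1.
Interpolate: 5.0 + 0.5·(5.1 − 5.0) = 5.0 + 0.5·0.1 = 5.05.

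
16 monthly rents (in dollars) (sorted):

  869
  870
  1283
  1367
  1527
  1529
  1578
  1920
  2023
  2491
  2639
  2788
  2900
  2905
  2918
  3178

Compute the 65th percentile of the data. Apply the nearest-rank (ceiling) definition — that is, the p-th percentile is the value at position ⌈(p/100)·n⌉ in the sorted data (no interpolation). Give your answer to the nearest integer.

n = 16.
Position = ⌈65/100 · 16⌉ = ⌈10.4⌉ = 11.
The value at rank 11 is 2639.

2639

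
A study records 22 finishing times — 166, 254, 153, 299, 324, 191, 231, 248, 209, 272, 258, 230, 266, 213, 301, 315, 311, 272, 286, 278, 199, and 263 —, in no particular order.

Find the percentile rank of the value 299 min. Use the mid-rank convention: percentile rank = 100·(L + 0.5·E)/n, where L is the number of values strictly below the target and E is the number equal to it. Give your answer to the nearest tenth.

Sorted: 153, 166, 191, 199, 209, 213, 230, 231, 248, 254, 258, 263, 266, 272, 272, 278, 286, 299, 301, 311, 315, 324.
Count below 299: L = 17; count equal: E = 1; n = 22.
Percentile rank = 100·(17 + 0.5·1)/22 = 100·17.5/22 = 79.55.

79.5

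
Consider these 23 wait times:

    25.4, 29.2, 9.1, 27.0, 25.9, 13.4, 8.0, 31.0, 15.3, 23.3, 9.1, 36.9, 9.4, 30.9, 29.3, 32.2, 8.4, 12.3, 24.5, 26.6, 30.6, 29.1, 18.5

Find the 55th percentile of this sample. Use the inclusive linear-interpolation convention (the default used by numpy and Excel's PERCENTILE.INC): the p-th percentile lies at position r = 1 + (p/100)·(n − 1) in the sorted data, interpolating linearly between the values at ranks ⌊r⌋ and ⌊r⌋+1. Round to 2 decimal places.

Sorted: 8.0, 8.4, 9.1, 9.1, 9.4, 12.3, 13.4, 15.3, 18.5, 23.3, 24.5, 25.4, 25.9, 26.6, 27.0, 29.1, 29.2, 29.3, 30.6, 30.9, 31.0, 32.2, 36.9.
n = 23.
r = 1 + (55/100)·(23 − 1) = 1 + 12.1 = 13.1.
Rank 13 is 25.9 and rank 14 is 26.6.
Interpolate: 25.9 + 0.1·(26.6 − 25.9) = 25.9 + 0.1·0.7 = 25.97.

25.97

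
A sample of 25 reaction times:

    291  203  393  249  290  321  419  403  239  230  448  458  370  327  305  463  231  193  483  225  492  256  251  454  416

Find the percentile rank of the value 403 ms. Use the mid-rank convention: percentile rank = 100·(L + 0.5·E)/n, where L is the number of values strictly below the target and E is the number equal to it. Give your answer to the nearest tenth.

Sorted: 193, 203, 225, 230, 231, 239, 249, 251, 256, 290, 291, 305, 321, 327, 370, 393, 403, 416, 419, 448, 454, 458, 463, 483, 492.
Count below 403: L = 16; count equal: E = 1; n = 25.
Percentile rank = 100·(16 + 0.5·1)/25 = 100·16.5/25 = 66.

66.0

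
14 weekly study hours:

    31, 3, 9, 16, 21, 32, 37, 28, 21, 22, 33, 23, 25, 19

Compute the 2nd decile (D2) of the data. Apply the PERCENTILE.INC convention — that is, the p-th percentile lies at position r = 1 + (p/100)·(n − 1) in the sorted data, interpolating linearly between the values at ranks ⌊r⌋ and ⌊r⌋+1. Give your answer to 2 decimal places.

17.80

Sorted: 3, 9, 16, 19, 21, 21, 22, 23, 25, 28, 31, 32, 33, 37.
n = 14.
r = 1 + (20/100)·(14 − 1) = 1 + 2.6 = 3.6.
Rank 3 is 16 and rank 4 is 19.
Interpolate: 16 + 0.6·(19 − 16) = 16 + 0.6·3 = 17.8.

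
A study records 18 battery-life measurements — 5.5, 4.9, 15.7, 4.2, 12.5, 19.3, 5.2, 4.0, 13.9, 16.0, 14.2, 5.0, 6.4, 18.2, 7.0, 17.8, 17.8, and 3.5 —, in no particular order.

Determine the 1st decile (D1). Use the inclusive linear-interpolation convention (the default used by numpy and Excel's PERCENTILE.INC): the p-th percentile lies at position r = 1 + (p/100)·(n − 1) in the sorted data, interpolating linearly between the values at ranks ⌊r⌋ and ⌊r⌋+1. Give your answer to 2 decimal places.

4.14

Sorted: 3.5, 4.0, 4.2, 4.9, 5.0, 5.2, 5.5, 6.4, 7.0, 12.5, 13.9, 14.2, 15.7, 16.0, 17.8, 17.8, 18.2, 19.3.
n = 18.
r = 1 + (10/100)·(18 − 1) = 1 + 1.7 = 2.7.
Rank 2 is 4.0 and rank 3 is 4.2.
Interpolate: 4.0 + 0.7·(4.2 − 4.0) = 4.0 + 0.7·0.2 = 4.14.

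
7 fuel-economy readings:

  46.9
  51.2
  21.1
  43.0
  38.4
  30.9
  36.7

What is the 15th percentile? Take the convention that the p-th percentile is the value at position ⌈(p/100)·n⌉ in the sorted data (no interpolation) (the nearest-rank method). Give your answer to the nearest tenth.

Sorted: 21.1, 30.9, 36.7, 38.4, 43.0, 46.9, 51.2.
n = 7.
Position = ⌈15/100 · 7⌉ = ⌈1.05⌉ = 2.
The value at rank 2 is 30.9.

30.9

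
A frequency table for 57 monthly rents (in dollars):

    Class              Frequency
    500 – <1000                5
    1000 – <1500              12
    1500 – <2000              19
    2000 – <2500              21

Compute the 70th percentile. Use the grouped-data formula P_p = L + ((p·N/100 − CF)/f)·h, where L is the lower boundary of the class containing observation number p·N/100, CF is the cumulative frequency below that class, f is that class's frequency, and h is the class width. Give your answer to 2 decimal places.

N = 57; target position k = 70/100 · 57 = 39.9.
Cumulative frequencies: 5, 17, 36, 57.
Observation 39.9 falls in the class 2000 – <2500.
L = 2000, CF = 36, f = 21, h = 500.
P70 = 2000 + ((39.9 − 36)/21)·500 = 2000 + 92.8571 = 2092.86.

2092.86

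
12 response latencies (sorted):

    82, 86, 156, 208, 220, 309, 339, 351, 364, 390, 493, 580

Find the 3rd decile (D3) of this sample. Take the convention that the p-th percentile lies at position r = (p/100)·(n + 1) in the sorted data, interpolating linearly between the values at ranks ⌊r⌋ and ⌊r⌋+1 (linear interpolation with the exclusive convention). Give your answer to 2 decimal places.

n = 12.
r = (30/100)·(12 + 1) = 3.9.
Rank 3 is 156 and rank 4 is 208.
Interpolate: 156 + 0.9·(208 − 156) = 156 + 0.9·52 = 202.8.

202.80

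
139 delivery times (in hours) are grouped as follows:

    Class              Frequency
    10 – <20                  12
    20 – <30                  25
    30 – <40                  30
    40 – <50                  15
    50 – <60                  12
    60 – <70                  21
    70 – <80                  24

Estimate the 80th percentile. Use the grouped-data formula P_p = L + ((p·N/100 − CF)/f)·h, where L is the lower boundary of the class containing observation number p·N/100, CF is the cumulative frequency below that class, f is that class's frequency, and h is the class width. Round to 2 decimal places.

N = 139; target position k = 80/100 · 139 = 111.2.
Cumulative frequencies: 12, 37, 67, 82, 94, 115, 139.
Observation 111.2 falls in the class 60 – <70.
L = 60, CF = 94, f = 21, h = 10.
P80 = 60 + ((111.2 − 94)/21)·10 = 60 + 8.19048 = 68.1905.

68.19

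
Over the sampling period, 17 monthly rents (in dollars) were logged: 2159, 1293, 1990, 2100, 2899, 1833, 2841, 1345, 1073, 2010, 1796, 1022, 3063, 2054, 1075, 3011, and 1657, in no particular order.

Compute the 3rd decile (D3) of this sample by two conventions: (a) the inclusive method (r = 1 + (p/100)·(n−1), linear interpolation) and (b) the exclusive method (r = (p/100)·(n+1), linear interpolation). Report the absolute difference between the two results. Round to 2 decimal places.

Sorted: 1022, 1073, 1075, 1293, 1345, 1657, 1796, 1833, 1990, 2010, 2054, 2100, 2159, 2841, 2899, 3011, 3063.
n = 17.
(a) r = 5.8; between ranks 5 (1345) and 6 (1657): 1594.6.
(b) r = 5.4; between ranks 5 (1345) and 6 (1657): 1469.8.
|1594.6 − 1469.8| = 124.8.

124.80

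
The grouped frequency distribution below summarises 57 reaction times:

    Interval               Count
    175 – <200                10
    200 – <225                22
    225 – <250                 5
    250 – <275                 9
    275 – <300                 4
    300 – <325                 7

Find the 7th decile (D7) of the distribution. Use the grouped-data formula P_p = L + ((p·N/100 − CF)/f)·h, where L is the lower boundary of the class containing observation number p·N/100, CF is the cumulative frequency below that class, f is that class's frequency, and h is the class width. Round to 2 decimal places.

N = 57; target position k = 70/100 · 57 = 39.9.
Cumulative frequencies: 10, 32, 37, 46, 50, 57.
Observation 39.9 falls in the class 250 – <275.
L = 250, CF = 37, f = 9, h = 25.
P70 = 250 + ((39.9 − 37)/9)·25 = 250 + 8.05556 = 258.056.

258.06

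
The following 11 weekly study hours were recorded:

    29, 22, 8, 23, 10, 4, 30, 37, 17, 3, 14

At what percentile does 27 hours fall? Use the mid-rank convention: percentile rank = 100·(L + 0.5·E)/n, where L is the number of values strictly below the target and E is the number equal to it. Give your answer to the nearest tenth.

Sorted: 3, 4, 8, 10, 14, 17, 22, 23, 29, 30, 37.
Count below 27: L = 8; count equal: E = 0; n = 11.
Percentile rank = 100·(8 + 0.5·0)/11 = 100·8/11 = 72.73.

72.7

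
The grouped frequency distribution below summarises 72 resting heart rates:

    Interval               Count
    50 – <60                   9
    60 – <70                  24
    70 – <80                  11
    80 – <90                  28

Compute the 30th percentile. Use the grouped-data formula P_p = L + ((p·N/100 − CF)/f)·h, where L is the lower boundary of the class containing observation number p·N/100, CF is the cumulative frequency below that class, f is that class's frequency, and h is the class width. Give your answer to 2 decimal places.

N = 72; target position k = 30/100 · 72 = 21.6.
Cumulative frequencies: 9, 33, 44, 72.
Observation 21.6 falls in the class 60 – <70.
L = 60, CF = 9, f = 24, h = 10.
P30 = 60 + ((21.6 − 9)/24)·10 = 60 + 5.25 = 65.25.

65.25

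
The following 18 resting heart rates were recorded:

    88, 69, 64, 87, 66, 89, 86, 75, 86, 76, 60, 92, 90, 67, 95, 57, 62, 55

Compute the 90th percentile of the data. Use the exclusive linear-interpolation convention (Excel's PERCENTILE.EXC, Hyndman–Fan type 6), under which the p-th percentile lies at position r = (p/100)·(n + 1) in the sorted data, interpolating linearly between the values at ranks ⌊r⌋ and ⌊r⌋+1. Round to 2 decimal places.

Sorted: 55, 57, 60, 62, 64, 66, 67, 69, 75, 76, 86, 86, 87, 88, 89, 90, 92, 95.
n = 18.
r = (90/100)·(18 + 1) = 17.1.
Rank 17 is 92 and rank 18 is 95.
Interpolate: 92 + 0.1·(95 − 92) = 92 + 0.1·3 = 92.3.

92.30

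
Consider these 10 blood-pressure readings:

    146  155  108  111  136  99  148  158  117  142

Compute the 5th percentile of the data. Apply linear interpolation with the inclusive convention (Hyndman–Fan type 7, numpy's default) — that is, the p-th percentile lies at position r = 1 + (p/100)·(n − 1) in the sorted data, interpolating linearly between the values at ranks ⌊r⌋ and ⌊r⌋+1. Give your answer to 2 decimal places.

103.05

Sorted: 99, 108, 111, 117, 136, 142, 146, 148, 155, 158.
n = 10.
r = 1 + (5/100)·(10 − 1) = 1 + 0.45 = 1.45.
Rank 1 is 99 and rank 2 is 108.
Interpolate: 99 + 0.45·(108 − 99) = 99 + 0.45·9 = 103.05.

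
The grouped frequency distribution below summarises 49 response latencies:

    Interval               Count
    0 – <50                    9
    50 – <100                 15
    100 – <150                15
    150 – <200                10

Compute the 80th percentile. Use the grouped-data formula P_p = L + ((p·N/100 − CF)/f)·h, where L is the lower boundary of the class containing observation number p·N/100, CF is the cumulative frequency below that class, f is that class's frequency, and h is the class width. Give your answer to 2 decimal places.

N = 49; target position k = 80/100 · 49 = 39.2.
Cumulative frequencies: 9, 24, 39, 49.
Observation 39.2 falls in the class 150 – <200.
L = 150, CF = 39, f = 10, h = 50.
P80 = 150 + ((39.2 − 39)/10)·50 = 150 + 1 = 151.

151.00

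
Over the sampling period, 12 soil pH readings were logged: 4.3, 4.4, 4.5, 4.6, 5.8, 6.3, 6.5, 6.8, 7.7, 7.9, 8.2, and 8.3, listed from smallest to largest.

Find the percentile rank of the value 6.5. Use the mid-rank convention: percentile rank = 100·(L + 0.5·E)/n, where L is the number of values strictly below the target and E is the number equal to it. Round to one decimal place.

54.2

Count below 6.5: L = 6; count equal: E = 1; n = 12.
Percentile rank = 100·(6 + 0.5·1)/12 = 100·6.5/12 = 54.17.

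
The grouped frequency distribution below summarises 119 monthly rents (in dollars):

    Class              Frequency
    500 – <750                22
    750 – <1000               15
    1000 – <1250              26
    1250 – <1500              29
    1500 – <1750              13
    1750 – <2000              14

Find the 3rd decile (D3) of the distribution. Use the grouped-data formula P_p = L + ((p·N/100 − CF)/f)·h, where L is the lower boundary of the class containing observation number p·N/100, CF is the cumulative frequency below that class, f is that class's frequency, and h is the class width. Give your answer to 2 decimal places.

978.33

N = 119; target position k = 30/100 · 119 = 35.7.
Cumulative frequencies: 22, 37, 63, 92, 105, 119.
Observation 35.7 falls in the class 750 – <1000.
L = 750, CF = 22, f = 15, h = 250.
P30 = 750 + ((35.7 − 22)/15)·250 = 750 + 228.333 = 978.333.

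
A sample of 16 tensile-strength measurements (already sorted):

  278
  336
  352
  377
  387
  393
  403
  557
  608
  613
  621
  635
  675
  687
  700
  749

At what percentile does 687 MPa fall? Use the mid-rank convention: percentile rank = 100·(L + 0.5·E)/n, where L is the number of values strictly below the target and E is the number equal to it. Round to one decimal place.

84.4

Count below 687: L = 13; count equal: E = 1; n = 16.
Percentile rank = 100·(13 + 0.5·1)/16 = 100·13.5/16 = 84.38.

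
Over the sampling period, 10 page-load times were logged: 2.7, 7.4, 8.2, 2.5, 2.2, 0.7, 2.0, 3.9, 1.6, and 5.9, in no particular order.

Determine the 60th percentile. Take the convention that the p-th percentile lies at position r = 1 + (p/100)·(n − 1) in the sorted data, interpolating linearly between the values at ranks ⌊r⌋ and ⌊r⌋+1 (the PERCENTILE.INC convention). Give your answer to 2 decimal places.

3.18

Sorted: 0.7, 1.6, 2.0, 2.2, 2.5, 2.7, 3.9, 5.9, 7.4, 8.2.
n = 10.
r = 1 + (60/100)·(10 − 1) = 1 + 5.4 = 6.4.
Rank 6 is 2.7 and rank 7 is 3.9.
Interpolate: 2.7 + 0.4·(3.9 − 2.7) = 2.7 + 0.4·1.2 = 3.18.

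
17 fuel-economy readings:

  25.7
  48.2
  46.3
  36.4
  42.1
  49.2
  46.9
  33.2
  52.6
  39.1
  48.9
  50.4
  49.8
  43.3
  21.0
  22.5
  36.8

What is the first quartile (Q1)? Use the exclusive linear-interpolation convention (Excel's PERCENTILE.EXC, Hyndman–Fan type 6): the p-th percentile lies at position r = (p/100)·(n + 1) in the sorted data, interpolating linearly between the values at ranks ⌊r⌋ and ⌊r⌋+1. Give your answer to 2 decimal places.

Sorted: 21.0, 22.5, 25.7, 33.2, 36.4, 36.8, 39.1, 42.1, 43.3, 46.3, 46.9, 48.2, 48.9, 49.2, 49.8, 50.4, 52.6.
n = 17.
r = (25/100)·(17 + 1) = 4.5.
Rank 4 is 33.2 and rank 5 is 36.4.
Interpolate: 33.2 + 0.5·(36.4 − 33.2) = 33.2 + 0.5·3.2 = 34.8.

34.80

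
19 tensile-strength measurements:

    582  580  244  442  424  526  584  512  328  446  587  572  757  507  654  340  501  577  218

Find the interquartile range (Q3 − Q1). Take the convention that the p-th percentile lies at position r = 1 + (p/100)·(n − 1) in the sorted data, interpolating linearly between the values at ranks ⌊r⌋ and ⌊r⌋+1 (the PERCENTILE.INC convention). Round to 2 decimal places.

Sorted: 218, 244, 328, 340, 424, 442, 446, 501, 507, 512, 526, 572, 577, 580, 582, 584, 587, 654, 757.
n = 19.
P25: r = 5.5; ranks 5–6 are 424, 442; interpolating gives 433.
P75: r = 14.5; ranks 14–15 are 580, 582; interpolating gives 581.
Difference: 581 − 433 = 148.

148.00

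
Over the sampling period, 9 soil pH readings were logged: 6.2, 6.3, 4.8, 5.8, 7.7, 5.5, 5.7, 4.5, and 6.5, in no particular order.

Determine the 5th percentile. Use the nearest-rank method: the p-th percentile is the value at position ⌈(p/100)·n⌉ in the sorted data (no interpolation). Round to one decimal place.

Sorted: 4.5, 4.8, 5.5, 5.7, 5.8, 6.2, 6.3, 6.5, 7.7.
n = 9.
Position = ⌈5/100 · 9⌉ = ⌈0.45⌉ = 1.
The value at rank 1 is 4.5.

4.5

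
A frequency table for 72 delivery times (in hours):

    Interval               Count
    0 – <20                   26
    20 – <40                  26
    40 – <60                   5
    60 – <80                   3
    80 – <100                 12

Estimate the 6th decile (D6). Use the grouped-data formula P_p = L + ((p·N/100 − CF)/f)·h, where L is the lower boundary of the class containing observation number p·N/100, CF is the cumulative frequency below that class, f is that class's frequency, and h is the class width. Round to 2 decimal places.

33.23

N = 72; target position k = 60/100 · 72 = 43.2.
Cumulative frequencies: 26, 52, 57, 60, 72.
Observation 43.2 falls in the class 20 – <40.
L = 20, CF = 26, f = 26, h = 20.
P60 = 20 + ((43.2 − 26)/26)·20 = 20 + 13.2308 = 33.2308.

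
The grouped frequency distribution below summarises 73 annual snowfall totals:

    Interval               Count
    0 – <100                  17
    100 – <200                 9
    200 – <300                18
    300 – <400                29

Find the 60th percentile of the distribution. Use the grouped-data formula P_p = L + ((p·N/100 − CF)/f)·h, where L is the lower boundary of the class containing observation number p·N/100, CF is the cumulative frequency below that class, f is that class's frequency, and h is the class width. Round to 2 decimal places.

298.89

N = 73; target position k = 60/100 · 73 = 43.8.
Cumulative frequencies: 17, 26, 44, 73.
Observation 43.8 falls in the class 200 – <300.
L = 200, CF = 26, f = 18, h = 100.
P60 = 200 + ((43.8 − 26)/18)·100 = 200 + 98.8889 = 298.889.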